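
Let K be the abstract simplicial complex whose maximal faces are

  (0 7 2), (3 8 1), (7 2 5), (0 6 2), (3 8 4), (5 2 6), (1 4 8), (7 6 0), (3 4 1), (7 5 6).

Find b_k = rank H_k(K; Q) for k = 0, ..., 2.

Take the total order 0 < 1 < 2 < 3 < 4 < 5 < 6 < 7 < 8 on the vertex set. Then K (dimension 2) consists of the simplices:

  0-simplices (9): [0], [1], [2], [3], [4], [5], [6], [7], [8]
  1-simplices (15): [0,2], [0,6], [0,7], [1,3], [1,4], [1,8], [2,5], [2,6], [2,7], [3,4], [3,8], [4,8], [5,6], [5,7], [6,7]
  2-simplices (10): [0,2,6], [0,2,7], [0,6,7], [1,3,4], [1,3,8], [1,4,8], [2,5,6], [2,5,7], [3,4,8], [5,6,7]

so the chain groups are C_0 ≅ Z^9, C_1 ≅ Z^15, C_2 ≅ Z^10.

Boundary ∂_1: C_1 → C_0 is given by ∂[p,q] = [q] − [p].
The 9×15 boundary matrix has rank 7 and Smith normal form diag(1,1,1,1,1,1,1).

∂_2: C_2 → C_1 acts by ∂[p,q,r] = [q,r] − [p,r] + [p,q]. For instance
  ∂[0,6,7] = [6,7] − [0,7] + [0,6],
  ∂[1,3,8] = [3,8] − [1,8] + [1,3].
The resulting 15×10 matrix has rank 8, and its Smith normal form has invariant factors (1,1,1,1,1,1,1,1).

Now H_k = ker ∂_k / im ∂_{k+1}, so:

  H_0: rank C_0 − rank ∂_1 = 9 − 7 = 2, and the invariant factors of ∂_1 are all 1, so H_0 ≅ Z^2.
  H_1: rank ker ∂_1 − rank ∂_2 = (15 − 7) − 8 = 0, and the invariant factors of ∂_2 are all 1, so H_1 ≅ 0.
  H_2: rank ker ∂_2 − rank ∂_3 = (10 − 8) − 0 = 2, and there is no ∂_3, so H_2 ≅ Z^2.

As a check, the Euler characteristic is 9 − 15 + 10 = 4, which agrees with 2 − 0 + 2 = 4.
(K is a triangulation of the disjoint union of the 2-sphere S^2 and the 2-sphere S^2.)

Hence the Betti numbers are b_0 = 2, b_1 = 0, b_2 = 2.

b_0 = 2, b_1 = 0, b_2 = 2.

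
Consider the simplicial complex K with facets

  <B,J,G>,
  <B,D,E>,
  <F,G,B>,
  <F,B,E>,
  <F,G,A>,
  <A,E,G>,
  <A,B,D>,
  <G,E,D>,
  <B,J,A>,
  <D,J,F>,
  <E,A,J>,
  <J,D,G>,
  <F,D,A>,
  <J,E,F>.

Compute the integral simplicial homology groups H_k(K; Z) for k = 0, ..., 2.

H_0 = Z,  H_1 = Z^2,  H_2 = Z.

Order the vertices as A < B < D < E < F < G < J. Listing each simplex with vertices in this order, K has dimension 2 with simplices:

  0-simplices (7): A, B, D, E, F, G, J
  1-simplices (21): AB, AD, AE, AF, AG, AJ, BD, BE, BF, BG, BJ, DE, DF, DG, DJ, EF, EG, EJ, FG, FJ, GJ
  2-simplices (14): ABD, ABJ, ADF, AEG, AEJ, AFG, BDE, BEF, BFG, BGJ, DEG, DFJ, DGJ, EFJ

Hence C_0 ≅ Z^7, C_1 ≅ Z^21, C_2 ≅ Z^14.

The boundary map ∂_1: C_1 → C_0 is given by ∂[p,q] = [q] − [p].
The resulting 7×21 matrix has rank 6, and its Smith normal form has invariant factors (1,1,1,1,1,1).

Boundary ∂_2: C_2 → C_1 sends each 2-simplex [p,q,r] to [q,r] − [p,r] + [p,q]. For instance
  ∂AEG = EG − AG + AE,
  ∂EFJ = FJ − EJ + EF.
The resulting 21×14 matrix has rank 13, and its Smith normal form has invariant factors (1,1,1,1,1,1,1,1,1,1,1,1,1).

Now H_k = ker ∂_k / im ∂_{k+1}, so:

  H_0: rank C_0 − rank ∂_1 = 7 − 6 = 1, and the invariant factors of ∂_1 are all 1, so H_0 ≅ Z.
  H_1: rank ker ∂_1 − rank ∂_2 = (21 − 6) − 13 = 2, and the invariant factors of ∂_2 are all 1, so H_1 ≅ Z^2.
  H_2: rank ker ∂_2 − rank ∂_3 = (14 − 13) − 0 = 1, and there is no ∂_3, so H_2 ≅ Z.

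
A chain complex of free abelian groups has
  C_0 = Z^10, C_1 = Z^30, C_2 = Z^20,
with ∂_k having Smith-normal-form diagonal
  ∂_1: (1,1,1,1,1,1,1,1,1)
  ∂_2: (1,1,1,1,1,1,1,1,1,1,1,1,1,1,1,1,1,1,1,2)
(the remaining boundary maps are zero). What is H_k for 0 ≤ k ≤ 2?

H_0 ≅ Z,  H_1 ≅ Z ⊕ Z/2,  H_2 = 0.

H_0: b_0 = 10 − 0 − 9 = 1; torsion from ∂_1 factors > 1: none. So H_0 ≅ Z.
H_1: b_1 = 30 − 9 − 20 = 1; torsion from ∂_2 factors > 1: [2]. So H_1 ≅ Z ⊕ Z/2.
H_2: b_2 = 20 − 20 − 0 = 0; torsion from ∂_3 factors > 1: none. So H_2 ≅ 0.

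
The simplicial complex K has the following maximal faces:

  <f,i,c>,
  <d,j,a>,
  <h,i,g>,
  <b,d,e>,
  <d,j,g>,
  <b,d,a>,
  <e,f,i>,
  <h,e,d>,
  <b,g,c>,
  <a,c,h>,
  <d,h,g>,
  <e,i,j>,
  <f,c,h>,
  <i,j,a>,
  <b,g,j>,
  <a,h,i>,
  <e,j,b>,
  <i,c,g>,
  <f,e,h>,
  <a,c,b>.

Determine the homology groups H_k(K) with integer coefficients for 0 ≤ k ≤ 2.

H_0 ≅ Z,  H_1 ≅ Z ⊕ Z/2Z,  H_2 = 0.

Take the total order a < b < c < d < e < f < g < h < i < j on the vertex set. Then K (dimension 2) consists of the simplices:

  0-simplices (10): a, b, c, d, e, f, g, h, i, j
  1-simplices (30): ab, ac, ad, ah, ai, aj, bc, bd, be, bg, bj, cf, cg, ch, ci, de, dg, dh, dj, ef, eh, ei, ej, fh, fi, gh, gi, gj, hi, ij
  2-simplices (20): abc, abd, ach, adj, ahi, aij, bcg, bde, bej, bgj, cfh, cfi, cgi, deh, dgh, dgj, efh, efi, eij, ghi

Hence C_0 ≅ Z^10, C_1 ≅ Z^30, C_2 ≅ Z^20.

Boundary ∂_1: C_1 → C_0 sends each edge [p,q] (with p < q) to q − p.
The resulting 10×30 matrix has rank 9, and its Smith normal form has invariant factors (1,1,1,1,1,1,1,1,1).

∂_2: C_2 → C_1 sends each 2-simplex [p,q,r] to [q,r] − [p,r] + [p,q]. For instance
  ∂dgh = gh − dh + dg,
  ∂cgi = gi − ci + cg.
This gives a 30×20 integer matrix of rank 20; reducing to Smith normal form yields diagonal entries (1,1,1,1,1,1,1,1,1,1,1,1,1,1,1,1,1,1,1,2).

Computing H_k = (kernel of ∂_k) / (image of ∂_{k+1}):

  H_0: rank C_0 − rank ∂_1 = 10 − 9 = 1, and the invariant factors of ∂_1 are all 1, so H_0 = Z.
  H_1: rank ker ∂_1 − rank ∂_2 = (30 − 9) − 20 = 1, and ∂_2 has invariant factor 2 > 1, so H_1 = Z ⊕ Z/2Z.
  H_2: rank ker ∂_2 − rank ∂_3 = (20 − 20) − 0 = 0, and there is no ∂_3, so H_2 = 0.

(K is a triangulation of the Klein bottle.)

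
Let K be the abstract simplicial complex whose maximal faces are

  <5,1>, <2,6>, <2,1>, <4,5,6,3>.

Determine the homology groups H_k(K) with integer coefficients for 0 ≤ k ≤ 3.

H_0 ≅ Z,  H_1 ≅ Z,  H_2 = 0,  H_3 = 0.

Take the total order 1 < 2 < 3 < 4 < 5 < 6 on the vertex set. Then K (dimension 3) consists of the simplices:

  0-simplices (6): [1], [2], [3], [4], [5], [6]
  1-simplices (9): [1,2], [1,5], [2,6], [3,4], [3,5], [3,6], [4,5], [4,6], [5,6]
  2-simplices (4): [3,4,5], [3,4,6], [3,5,6], [4,5,6]
  3-simplices (1): [3,4,5,6]

Hence C_0 ≅ Z^6, C_1 ≅ Z^9, C_2 ≅ Z^4, C_3 ≅ Z^1.

The boundary map ∂_1: C_1 → C_0 sends each edge [p,q] (with p < q) to q − p. For instance
  ∂[5,6] = [6] − [5].
The resulting 6×9 matrix has rank 5, and its Smith normal form has invariant factors (1,1,1,1,1).

∂_2: C_2 → C_1 maps a triangle to the signed sum of its edges. For instance
  ∂[3,5,6] = [5,6] − [3,6] + [3,5],
  ∂[3,4,5] = [4,5] − [3,5] + [3,4].
The 9×4 boundary matrix has rank 3 and Smith normal form diag(1,1,1).

The boundary map ∂_3: C_3 → C_2 sends each 3-simplex σ to the alternating sum Σ_i (−1)^i (σ with its i-th vertex removed). For instance
  ∂[3,4,5,6] = [4,5,6] − [3,5,6] + [3,4,6] − [3,4,5].
The 4×1 boundary matrix has rank 1 and Smith normal form diag(1).

From H_k ≅ ker(∂_k) / im(∂_{k+1}) we obtain:

  H_0: rank C_0 − rank ∂_1 = 6 − 5 = 1, and the invariant factors of ∂_1 are all 1, so H_0 ≅ Z.
  H_1: rank ker ∂_1 − rank ∂_2 = (9 − 5) − 3 = 1, and the invariant factors of ∂_2 are all 1, so H_1 ≅ Z.
  H_2: rank ker ∂_2 − rank ∂_3 = (4 − 3) − 1 = 0, and the invariant factors of ∂_3 are all 1, so H_2 ≅ 0.
  H_3: rank ker ∂_3 − rank ∂_4 = (1 − 1) − 0 = 0, and there is no ∂_4, so H_3 ≅ 0.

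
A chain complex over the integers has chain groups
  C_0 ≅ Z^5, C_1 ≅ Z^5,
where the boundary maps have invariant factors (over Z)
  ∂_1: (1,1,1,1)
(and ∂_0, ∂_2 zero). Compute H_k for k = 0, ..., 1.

H_0: b_0 = 5 − 0 − 4 = 1; torsion from ∂_1 factors > 1: none. So H_0 = Z.
H_1: b_1 = 5 − 4 − 0 = 1; torsion from ∂_2 factors > 1: none. So H_1 = Z.

H_0 = Z,  H_1 = Z.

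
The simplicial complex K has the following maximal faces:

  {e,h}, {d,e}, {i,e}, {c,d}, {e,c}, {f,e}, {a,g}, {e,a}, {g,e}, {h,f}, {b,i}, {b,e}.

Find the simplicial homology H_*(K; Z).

Fix the vertex order a < b < c < d < e < f < g < h < i and write every simplex with vertices in increasing order. Then dim K = 1 and the simplices of K are:

  0-simplices (9): a, b, c, d, e, f, g, h, i
  1-simplices (12): ae, ag, be, bi, cd, ce, de, ef, eg, eh, ei, fh

giving chain groups C_0 ≅ Z^9, C_1 ≅ Z^12.

∂_1: C_1 → C_0 is given by ∂[p,q] = [q] − [p].
The 9×12 boundary matrix has rank 8 and Smith normal form diag(1,1,1,1,1,1,1,1).

Computing H_k = (kernel of ∂_k) / (image of ∂_{k+1}):

  H_0: rank C_0 − rank ∂_1 = 9 − 8 = 1, and the invariant factors of ∂_1 are all 1, so H_0 ≅ Z.
  H_1: rank ker ∂_1 − rank ∂_2 = (12 − 8) − 0 = 4, and there is no ∂_2, so H_1 ≅ Z^4.

As a check, the Euler characteristic is 9 − 12 = -3, which agrees with 1 − 4 = -3.

H_0 = Z,  H_1 = Z^4.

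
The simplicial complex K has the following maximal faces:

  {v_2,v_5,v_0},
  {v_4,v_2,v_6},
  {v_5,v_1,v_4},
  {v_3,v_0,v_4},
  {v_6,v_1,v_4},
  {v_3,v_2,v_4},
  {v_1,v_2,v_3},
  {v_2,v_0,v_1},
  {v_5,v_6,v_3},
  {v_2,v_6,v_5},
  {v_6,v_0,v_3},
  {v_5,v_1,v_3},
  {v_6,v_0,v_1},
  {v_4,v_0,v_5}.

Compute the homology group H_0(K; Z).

H_0 ≅ Z.

Order the vertices as v_0 < v_1 < v_2 < v_3 < v_4 < v_5 < v_6. Listing each simplex with vertices in this order, K has dimension 2 with simplices:

  0-simplices (7): [v_0], [v_1], [v_2], [v_3], [v_4], [v_5], [v_6]
  1-simplices (21): (21 of them)
  2-simplices (14): (14 of them)

giving chain groups C_0 ≅ Z^7, C_1 ≅ Z^21, C_2 ≅ Z^14.

Boundary ∂_1: C_1 → C_0 sends each edge [p,q] (with p < q) to q − p.
The 7×21 boundary matrix has rank 6 and Smith normal form diag(1,1,1,1,1,1).

∂_2: C_2 → C_1 acts by ∂[p,q,r] = [q,r] − [p,r] + [p,q]. For instance
  ∂[v_2,v_5,v_6] = [v_5,v_6] − [v_2,v_6] + [v_2,v_5],
  ∂[v_0,v_1,v_6] = [v_1,v_6] − [v_0,v_6] + [v_0,v_1].
As a 21×14 matrix over Z this has rank 13, with invariant factors (1,1,1,1,1,1,1,1,1,1,1,1,1).

From H_k ≅ ker(∂_k) / im(∂_{k+1}) we obtain:

  H_0: rank C_0 − rank ∂_1 = 7 − 6 = 1, and the invariant factors of ∂_1 are all 1, so H_0 ≅ Z.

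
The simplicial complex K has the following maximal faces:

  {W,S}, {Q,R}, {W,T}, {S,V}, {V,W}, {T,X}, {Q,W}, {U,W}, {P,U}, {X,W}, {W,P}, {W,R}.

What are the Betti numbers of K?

b_0 = 1, b_1 = 4.

Fix the vertex order P < Q < R < S < T < U < V < W < X and write every simplex with vertices in increasing order. Then dim K = 1 and the simplices of K are:

  0-simplices (9): P, Q, R, S, T, U, V, W, X
  1-simplices (12): PU, PW, QR, QW, RW, SV, SW, TW, TX, UW, VW, WX

Hence C_0 ≅ Z^9, C_1 ≅ Z^12.

∂_1: C_1 → C_0 sends each edge [p,q] (with p < q) to q − p. For instance
  ∂TX = X − T.
This gives a 9×12 integer matrix of rank 8; reducing to Smith normal form yields diagonal entries (1,1,1,1,1,1,1,1).

Computing H_k = (kernel of ∂_k) / (image of ∂_{k+1}):

  H_0: rank C_0 − rank ∂_1 = 9 − 8 = 1, and the invariant factors of ∂_1 are all 1, so H_0 ≅ Z.
  H_1: rank ker ∂_1 − rank ∂_2 = (12 − 8) − 0 = 4, and there is no ∂_2, so H_1 ≅ Z^4.

As a check, the Euler characteristic is 9 − 12 = -3, which agrees with 1 − 4 = -3.

Hence the Betti numbers are b_0 = 1, b_1 = 4.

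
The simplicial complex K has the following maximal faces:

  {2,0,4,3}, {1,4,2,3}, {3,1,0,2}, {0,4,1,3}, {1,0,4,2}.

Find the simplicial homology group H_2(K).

Fix the vertex order 0 < 1 < 2 < 3 < 4 and write every simplex with vertices in increasing order. Then dim K = 3 and the simplices of K are:

  0-simplices (5): [0], [1], [2], [3], [4]
  1-simplices (10): [0,1], [0,2], [0,3], [0,4], [1,2], [1,3], [1,4], [2,3], [2,4], [3,4]
  2-simplices (10): [0,1,2], [0,1,3], [0,1,4], [0,2,3], [0,2,4], [0,3,4], [1,2,3], [1,2,4], [1,3,4], [2,3,4]
  3-simplices (5): [0,1,2,3], [0,1,2,4], [0,1,3,4], [0,2,3,4], [1,2,3,4]

so the chain groups are C_0 ≅ Z^5, C_1 ≅ Z^10, C_2 ≅ Z^10, C_3 ≅ Z^5.

Boundary ∂_1: C_1 → C_0 is given by ∂[p,q] = [q] − [p]. For instance
  ∂[0,3] = [3] − [0].
The 5×10 boundary matrix has rank 4 and Smith normal form diag(1,1,1,1).

∂_2: C_2 → C_1 sends each 2-simplex [p,q,r] to [q,r] − [p,r] + [p,q]. For instance
  ∂[0,3,4] = [3,4] − [0,4] + [0,3],
  ∂[1,2,4] = [2,4] − [1,4] + [1,2].
This gives a 10×10 integer matrix of rank 6; reducing to Smith normal form yields diagonal entries (1,1,1,1,1,1).

Boundary ∂_3: C_3 → C_2 sends each 3-simplex σ to the alternating sum Σ_i (−1)^i (σ with its i-th vertex removed). For instance
  ∂[0,1,2,4] = [1,2,4] − [0,2,4] + [0,1,4] − [0,1,2],
  ∂[1,2,3,4] = [2,3,4] − [1,3,4] + [1,2,4] − [1,2,3].
As a 10×5 matrix over Z this has rank 4, with invariant factors (1,1,1,1).

From H_k ≅ ker(∂_k) / im(∂_{k+1}) we obtain:

  H_2: rank ker ∂_2 − rank ∂_3 = (10 − 6) − 4 = 0, and the invariant factors of ∂_3 are all 1, so H_2 ≅ 0.

H_2 = 0.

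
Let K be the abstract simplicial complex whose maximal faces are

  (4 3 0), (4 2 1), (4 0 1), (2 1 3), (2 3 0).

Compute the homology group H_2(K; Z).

Fix the vertex order 0 < 1 < 2 < 3 < 4 and write every simplex with vertices in increasing order. Then dim K = 2 and the simplices of K are:

  0-simplices (5): [0], [1], [2], [3], [4]
  1-simplices (10): [0,1], [0,2], [0,3], [0,4], [1,2], [1,3], [1,4], [2,3], [2,4], [3,4]
  2-simplices (5): [0,1,4], [0,2,3], [0,3,4], [1,2,3], [1,2,4]

giving chain groups C_0 ≅ Z^5, C_1 ≅ Z^10, C_2 ≅ Z^5.

The boundary map ∂_1: C_1 → C_0 is given by ∂[p,q] = [q] − [p]. For instance
  ∂[0,2] = [2] − [0].
This gives a 5×10 integer matrix of rank 4; reducing to Smith normal form yields diagonal entries (1,1,1,1).

The boundary map ∂_2: C_2 → C_1 acts by ∂[p,q,r] = [q,r] − [p,r] + [p,q]. For instance
  ∂[0,3,4] = [3,4] − [0,4] + [0,3],
  ∂[0,2,3] = [2,3] − [0,3] + [0,2].
As a 10×5 matrix over Z this has rank 5, with invariant factors (1,1,1,1,1).

From H_k ≅ ker(∂_k) / im(∂_{k+1}) we obtain:

  H_2: rank ker ∂_2 − rank ∂_3 = (5 − 5) − 0 = 0, and there is no ∂_3, so H_2 = 0.

H_2 = 0.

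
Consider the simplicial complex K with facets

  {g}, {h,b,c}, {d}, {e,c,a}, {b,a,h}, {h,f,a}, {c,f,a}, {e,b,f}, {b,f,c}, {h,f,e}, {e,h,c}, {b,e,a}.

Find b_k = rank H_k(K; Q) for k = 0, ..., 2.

b_0 = 3, b_1 = 0, b_2 = 0.

We work with the vertex ordering a < b < c < d < e < f < g < h. The simplices of K, each written with vertices in increasing order, are:

  0-simplices (8): a, b, c, d, e, f, g, h
  1-simplices (15): ab, ac, ae, af, ah, bc, be, bf, bh, ce, cf, ch, ef, eh, fh
  2-simplices (10): abe, abh, ace, acf, afh, bcf, bch, bef, ceh, efh

so the chain groups are C_0 ≅ Z^8, C_1 ≅ Z^15, C_2 ≅ Z^10.

The boundary map ∂_1: C_1 → C_0 sends each edge [p,q] (with p < q) to q − p.
As a 8×15 matrix over Z this has rank 5, with invariant factors (1,1,1,1,1).

The boundary map ∂_2: C_2 → C_1 sends each 2-simplex [p,q,r] to [q,r] − [p,r] + [p,q]. For instance
  ∂bcf = cf − bf + bc,
  ∂bef = ef − bf + be.
The resulting 15×10 matrix has rank 10, and its Smith normal form has invariant factors (1,1,1,1,1,1,1,1,1,2).

Computing H_k = (kernel of ∂_k) / (image of ∂_{k+1}):

  H_0: rank C_0 − rank ∂_1 = 8 − 5 = 3, and the invariant factors of ∂_1 are all 1, so H_0 = Z^3.
  H_1: rank ker ∂_1 − rank ∂_2 = (15 − 5) − 10 = 0, and ∂_2 has invariant factor 2 > 1, so H_1 = Z/2.
  H_2: rank ker ∂_2 − rank ∂_3 = (10 − 10) − 0 = 0, and there is no ∂_3, so H_2 = 0.

Hence the Betti numbers are b_0 = 3, b_1 = 0, b_2 = 0.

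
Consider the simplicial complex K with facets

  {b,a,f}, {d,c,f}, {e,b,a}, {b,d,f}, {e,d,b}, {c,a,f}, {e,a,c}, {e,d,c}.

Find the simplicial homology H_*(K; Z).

H_0 ≅ Z,  H_1 = 0,  H_2 ≅ Z.

Take the total order a < b < c < d < e < f on the vertex set. Then K (dimension 2) consists of the simplices:

  0-simplices (6): a, b, c, d, e, f
  1-simplices (12): ab, ac, ae, af, bd, be, bf, cd, ce, cf, de, df
  2-simplices (8): abe, abf, ace, acf, bde, bdf, cde, cdf

Hence C_0 ≅ Z^6, C_1 ≅ Z^12, C_2 ≅ Z^8.

Boundary ∂_1: C_1 → C_0 maps an edge to its endpoints' difference, ∂[p,q] = q − p. For instance
  ∂de = e − d.
As a 6×12 matrix over Z this has rank 5, with invariant factors (1,1,1,1,1).

Boundary ∂_2: C_2 → C_1 maps a triangle to the signed sum of its edges. For instance
  ∂bde = de − be + bd,
  ∂cdf = df − cf + cd.
The 12×8 boundary matrix has rank 7 and Smith normal form diag(1,1,1,1,1,1,1).

From H_k ≅ ker(∂_k) / im(∂_{k+1}) we obtain:

  H_0: rank C_0 − rank ∂_1 = 6 − 5 = 1, and the invariant factors of ∂_1 are all 1, so H_0 ≅ Z.
  H_1: rank ker ∂_1 − rank ∂_2 = (12 − 5) − 7 = 0, and the invariant factors of ∂_2 are all 1, so H_1 ≅ 0.
  H_2: rank ker ∂_2 − rank ∂_3 = (8 − 7) − 0 = 1, and there is no ∂_3, so H_2 ≅ Z.

(K is a triangulation of the 2-sphere S^2.)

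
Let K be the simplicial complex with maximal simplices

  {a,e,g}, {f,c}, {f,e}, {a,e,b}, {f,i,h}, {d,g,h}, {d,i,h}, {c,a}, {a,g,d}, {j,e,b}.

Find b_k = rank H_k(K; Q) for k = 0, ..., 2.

b_0 = 1, b_1 = 2, b_2 = 0.

Fix the vertex order a < b < c < d < e < f < g < h < i < j and write every simplex with vertices in increasing order. Then dim K = 2 and the simplices of K are:

  0-simplices (10): a, b, c, d, e, f, g, h, i, j
  1-simplices (18): ab, ac, ad, ae, ag, be, bj, cf, dg, dh, di, ef, eg, ej, fh, fi, gh, hi
  2-simplices (7): abe, adg, aeg, bej, dgh, dhi, fhi

giving chain groups C_0 ≅ Z^10, C_1 ≅ Z^18, C_2 ≅ Z^7.

The boundary map ∂_1: C_1 → C_0 sends each edge [p,q] (with p < q) to q − p. For instance
  ∂bj = j − b.
The 10×18 boundary matrix has rank 9 and Smith normal form diag(1,1,1,1,1,1,1,1,1).

Boundary ∂_2: C_2 → C_1 acts by ∂[p,q,r] = [q,r] − [p,r] + [p,q]. For instance
  ∂bej = ej − bj + be,
  ∂abe = be − ae + ab.
This gives a 18×7 integer matrix of rank 7; reducing to Smith normal form yields diagonal entries (1,1,1,1,1,1,1).

Reading off H_k = ker ∂_k / im ∂_{k+1}:

  H_0: rank C_0 − rank ∂_1 = 10 − 9 = 1, and the invariant factors of ∂_1 are all 1, so H_0 ≅ Z.
  H_1: rank ker ∂_1 − rank ∂_2 = (18 − 9) − 7 = 2, and the invariant factors of ∂_2 are all 1, so H_1 ≅ Z^2.
  H_2: rank ker ∂_2 − rank ∂_3 = (7 − 7) − 0 = 0, and there is no ∂_3, so H_2 ≅ 0.

As a check, the Euler characteristic is 10 − 18 + 7 = -1, which agrees with 1 − 2 + 0 = -1.

Hence the Betti numbers are b_0 = 1, b_1 = 2, b_2 = 0.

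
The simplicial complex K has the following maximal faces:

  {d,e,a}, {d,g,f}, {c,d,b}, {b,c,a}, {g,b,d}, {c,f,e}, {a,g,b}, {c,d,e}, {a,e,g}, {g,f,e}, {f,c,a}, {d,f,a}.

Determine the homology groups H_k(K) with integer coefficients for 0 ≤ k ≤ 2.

H_0 = Z,  H_1 = Z/2Z,  H_2 = 0.

K has 7 vertices, 18 edges, 12 triangles.
rank ∂_0 = 0, rank ∂_1 = 6 ⇒ b_0 = 7 − 0 − 6 = 1; all invariant factors of ∂_1 are 1 so no torsion. So H_0 ≅ Z.
rank ∂_1 = 6, rank ∂_2 = 12 ⇒ b_1 = 18 − 6 − 12 = 0; ∂_2 has invariant factor(s) [2] giving torsion. So H_1 ≅ Z/2Z.
rank ∂_2 = 12, rank ∂_3 = 0 ⇒ b_2 = 12 − 12 − 0 = 0. So H_2 ≅ 0.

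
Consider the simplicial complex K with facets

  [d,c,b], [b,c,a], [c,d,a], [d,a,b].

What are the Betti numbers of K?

Take the total order a < b < c < d on the vertex set. Then K (dimension 2) consists of the simplices:

  0-simplices (4): a, b, c, d
  1-simplices (6): ab, ac, ad, bc, bd, cd
  2-simplices (4): abc, abd, acd, bcd

Hence C_0 ≅ Z^4, C_1 ≅ Z^6, C_2 ≅ Z^4.

The boundary map ∂_1: C_1 → C_0 is given by ∂[p,q] = [q] − [p]. For instance
  ∂bd = d − b.
As a 4×6 matrix over Z this has rank 3, with invariant factors (1,1,1).

∂_2: C_2 → C_1 acts by ∂[p,q,r] = [q,r] − [p,r] + [p,q]. For instance
  ∂abd = bd − ad + ab,
  ∂acd = cd − ad + ac.
This gives a 6×4 integer matrix of rank 3; reducing to Smith normal form yields diagonal entries (1,1,1).

From H_k ≅ ker(∂_k) / im(∂_{k+1}) we obtain:

  H_0: rank C_0 − rank ∂_1 = 4 − 3 = 1, and the invariant factors of ∂_1 are all 1, so H_0 ≅ Z.
  H_1: rank ker ∂_1 − rank ∂_2 = (6 − 3) − 3 = 0, and the invariant factors of ∂_2 are all 1, so H_1 ≅ 0.
  H_2: rank ker ∂_2 − rank ∂_3 = (4 − 3) − 0 = 1, and there is no ∂_3, so H_2 ≅ Z.

Hence the Betti numbers are b_0 = 1, b_1 = 0, b_2 = 1.

b_0 = 1, b_1 = 0, b_2 = 1.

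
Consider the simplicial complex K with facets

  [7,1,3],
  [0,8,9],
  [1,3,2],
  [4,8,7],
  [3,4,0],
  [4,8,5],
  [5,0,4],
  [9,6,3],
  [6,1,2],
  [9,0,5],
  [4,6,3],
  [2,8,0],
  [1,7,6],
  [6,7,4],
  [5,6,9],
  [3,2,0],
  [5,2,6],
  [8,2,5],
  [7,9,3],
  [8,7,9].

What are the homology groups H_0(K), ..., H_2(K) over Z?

H_0 ≅ Z,  H_1 ≅ Z ⊕ Z/2,  H_2 = 0.

Take the total order 0 < 1 < 2 < 3 < 4 < 5 < 6 < 7 < 8 < 9 on the vertex set. Then K (dimension 2) consists of the simplices:

  0-simplices (10): [0], [1], [2], [3], [4], [5], [6], [7], [8], [9]
  1-simplices (30): (30 of them)
  2-simplices (20): (20 of them)

Hence C_0 ≅ Z^10, C_1 ≅ Z^30, C_2 ≅ Z^20.

∂_1: C_1 → C_0 sends each edge [p,q] (with p < q) to q − p. For instance
  ∂[3,9] = [9] − [3].
The resulting 10×30 matrix has rank 9, and its Smith normal form has invariant factors (1,1,1,1,1,1,1,1,1).

∂_2: C_2 → C_1 acts by ∂[p,q,r] = [q,r] − [p,r] + [p,q]. For instance
  ∂[5,6,9] = [6,9] − [5,9] + [5,6],
  ∂[1,2,6] = [2,6] − [1,6] + [1,2].
As a 30×20 matrix over Z this has rank 20, with invariant factors (1,1,1,1,1,1,1,1,1,1,1,1,1,1,1,1,1,1,1,2).

From H_k ≅ ker(∂_k) / im(∂_{k+1}) we obtain:

  H_0: rank C_0 − rank ∂_1 = 10 − 9 = 1, and the invariant factors of ∂_1 are all 1, so H_0 ≅ Z.
  H_1: rank ker ∂_1 − rank ∂_2 = (30 − 9) − 20 = 1, and ∂_2 has invariant factor 2 > 1, so H_1 ≅ Z ⊕ Z/2.
  H_2: rank ker ∂_2 − rank ∂_3 = (20 − 20) − 0 = 0, and there is no ∂_3, so H_2 ≅ 0.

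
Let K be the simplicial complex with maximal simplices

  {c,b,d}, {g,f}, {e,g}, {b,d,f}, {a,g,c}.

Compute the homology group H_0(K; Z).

H_0 = Z.

K has 7 vertices, 10 edges, 3 triangles.
rank ∂_0 = 0, rank ∂_1 = 6 ⇒ b_0 = 7 − 0 − 6 = 1; all invariant factors of ∂_1 are 1 so no torsion. So H_0 ≅ Z.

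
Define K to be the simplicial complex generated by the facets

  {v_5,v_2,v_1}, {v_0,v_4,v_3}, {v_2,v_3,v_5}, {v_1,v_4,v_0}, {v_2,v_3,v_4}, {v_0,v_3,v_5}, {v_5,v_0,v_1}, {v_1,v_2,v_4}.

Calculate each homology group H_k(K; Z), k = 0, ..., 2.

H_0 = Z,  H_1 = 0,  H_2 = Z.

Take the total order v_0 < v_1 < v_2 < v_3 < v_4 < v_5 on the vertex set. Then K (dimension 2) consists of the simplices:

  0-simplices (6): [v_0], [v_1], [v_2], [v_3], [v_4], [v_5]
  1-simplices (12): [v_0,v_1], [v_0,v_3], [v_0,v_4], [v_0,v_5], [v_1,v_2], [v_1,v_4], [v_1,v_5], [v_2,v_3], [v_2,v_4], [v_2,v_5], [v_3,v_4], [v_3,v_5]
  2-simplices (8): [v_0,v_1,v_4], [v_0,v_1,v_5], [v_0,v_3,v_4], [v_0,v_3,v_5], [v_1,v_2,v_4], [v_1,v_2,v_5], [v_2,v_3,v_4], [v_2,v_3,v_5]

Hence C_0 ≅ Z^6, C_1 ≅ Z^12, C_2 ≅ Z^8.

Boundary ∂_1: C_1 → C_0 sends each edge [p,q] (with p < q) to q − p.
As a 6×12 matrix over Z this has rank 5, with invariant factors (1,1,1,1,1).

Boundary ∂_2: C_2 → C_1 sends each 2-simplex [p,q,r] to [q,r] − [p,r] + [p,q]. For instance
  ∂[v_1,v_2,v_5] = [v_2,v_5] − [v_1,v_5] + [v_1,v_2],
  ∂[v_0,v_1,v_4] = [v_1,v_4] − [v_0,v_4] + [v_0,v_1].
As a 12×8 matrix over Z this has rank 7, with invariant factors (1,1,1,1,1,1,1).

From H_k ≅ ker(∂_k) / im(∂_{k+1}) we obtain:

  H_0: rank C_0 − rank ∂_1 = 6 − 5 = 1, and the invariant factors of ∂_1 are all 1, so H_0 ≅ Z.
  H_1: rank ker ∂_1 − rank ∂_2 = (12 − 5) − 7 = 0, and the invariant factors of ∂_2 are all 1, so H_1 ≅ 0.
  H_2: rank ker ∂_2 − rank ∂_3 = (8 − 7) − 0 = 1, and there is no ∂_3, so H_2 ≅ Z.

(K is a triangulation of the 2-sphere S^2.)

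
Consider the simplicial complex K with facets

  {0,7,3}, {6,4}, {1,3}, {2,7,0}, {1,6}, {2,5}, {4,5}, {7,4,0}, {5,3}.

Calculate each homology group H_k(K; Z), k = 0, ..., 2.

H_0 ≅ Z,  H_1 ≅ Z^3,  H_2 = 0.

Order the vertices as 0 < 1 < 2 < 3 < 4 < 5 < 6 < 7. Listing each simplex with vertices in this order, K has dimension 2 with simplices:

  0-simplices (8): [0], [1], [2], [3], [4], [5], [6], [7]
  1-simplices (13): [0,2], [0,3], [0,4], [0,7], [1,3], [1,6], [2,5], [2,7], [3,5], [3,7], [4,5], [4,6], [4,7]
  2-simplices (3): [0,2,7], [0,3,7], [0,4,7]

so the chain groups are C_0 ≅ Z^8, C_1 ≅ Z^13, C_2 ≅ Z^3.

Boundary ∂_1: C_1 → C_0 sends each edge [p,q] (with p < q) to q − p.
The resulting 8×13 matrix has rank 7, and its Smith normal form has invariant factors (1,1,1,1,1,1,1).

∂_2: C_2 → C_1 acts by ∂[p,q,r] = [q,r] − [p,r] + [p,q]. For instance
  ∂[0,2,7] = [2,7] − [0,7] + [0,2],
  ∂[0,4,7] = [4,7] − [0,7] + [0,4].
This gives a 13×3 integer matrix of rank 3; reducing to Smith normal form yields diagonal entries (1,1,1).

Reading off H_k = ker ∂_k / im ∂_{k+1}:

  H_0: rank C_0 − rank ∂_1 = 8 − 7 = 1, and the invariant factors of ∂_1 are all 1, so H_0 ≅ Z.
  H_1: rank ker ∂_1 − rank ∂_2 = (13 − 7) − 3 = 3, and the invariant factors of ∂_2 are all 1, so H_1 ≅ Z^3.
  H_2: rank ker ∂_2 − rank ∂_3 = (3 − 3) − 0 = 0, and there is no ∂_3, so H_2 ≅ 0.

As a check, the Euler characteristic is 8 − 13 + 3 = -2, which agrees with 1 − 3 + 0 = -2.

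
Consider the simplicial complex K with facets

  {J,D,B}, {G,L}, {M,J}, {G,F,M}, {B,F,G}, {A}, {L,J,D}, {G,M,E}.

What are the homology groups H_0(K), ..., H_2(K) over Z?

Take the total order A < B < D < E < F < G < J < L < M on the vertex set. Then K (dimension 2) consists of the simplices:

  0-simplices (9): A, B, D, E, F, G, J, L, M
  1-simplices (14): BD, BF, BG, BJ, DJ, DL, EG, EM, FG, FM, GL, GM, JL, JM
  2-simplices (5): BDJ, BFG, DJL, EGM, FGM

giving chain groups C_0 ≅ Z^9, C_1 ≅ Z^14, C_2 ≅ Z^5.

∂_1: C_1 → C_0 maps an edge to its endpoints' difference, ∂[p,q] = q − p. For instance
  ∂GL = L − G.
The resulting 9×14 matrix has rank 7, and its Smith normal form has invariant factors (1,1,1,1,1,1,1).

Boundary ∂_2: C_2 → C_1 maps a triangle to the signed sum of its edges. For instance
  ∂FGM = GM − FM + FG,
  ∂BDJ = DJ − BJ + BD.
This gives a 14×5 integer matrix of rank 5; reducing to Smith normal form yields diagonal entries (1,1,1,1,1).

Computing H_k = (kernel of ∂_k) / (image of ∂_{k+1}):

  H_0: rank C_0 − rank ∂_1 = 9 − 7 = 2, and the invariant factors of ∂_1 are all 1, so H_0 ≅ Z^2.
  H_1: rank ker ∂_1 − rank ∂_2 = (14 − 7) − 5 = 2, and the invariant factors of ∂_2 are all 1, so H_1 ≅ Z^2.
  H_2: rank ker ∂_2 − rank ∂_3 = (5 − 5) − 0 = 0, and there is no ∂_3, so H_2 ≅ 0.

H_0 ≅ Z^2,  H_1 ≅ Z^2,  H_2 = 0.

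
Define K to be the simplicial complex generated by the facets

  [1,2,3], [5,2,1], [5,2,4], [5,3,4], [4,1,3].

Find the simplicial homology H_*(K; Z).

Order the vertices as 1 < 2 < 3 < 4 < 5. Listing each simplex with vertices in this order, K has dimension 2 with simplices:

  0-simplices (5): [1], [2], [3], [4], [5]
  1-simplices (10): [1,2], [1,3], [1,4], [1,5], [2,3], [2,4], [2,5], [3,4], [3,5], [4,5]
  2-simplices (5): [1,2,3], [1,2,5], [1,3,4], [2,4,5], [3,4,5]

Hence C_0 ≅ Z^5, C_1 ≅ Z^10, C_2 ≅ Z^5.

Boundary ∂_1: C_1 → C_0 sends each edge [p,q] (with p < q) to q − p. For instance
  ∂[2,5] = [5] − [2].
The 5×10 boundary matrix has rank 4 and Smith normal form diag(1,1,1,1).

Boundary ∂_2: C_2 → C_1 acts by ∂[p,q,r] = [q,r] − [p,r] + [p,q]. For instance
  ∂[1,2,3] = [2,3] − [1,3] + [1,2],
  ∂[1,2,5] = [2,5] − [1,5] + [1,2].
The 10×5 boundary matrix has rank 5 and Smith normal form diag(1,1,1,1,1).

From H_k ≅ ker(∂_k) / im(∂_{k+1}) we obtain:

  H_0: rank C_0 − rank ∂_1 = 5 − 4 = 1, and the invariant factors of ∂_1 are all 1, so H_0 ≅ Z.
  H_1: rank ker ∂_1 − rank ∂_2 = (10 − 4) − 5 = 1, and the invariant factors of ∂_2 are all 1, so H_1 ≅ Z.
  H_2: rank ker ∂_2 − rank ∂_3 = (5 − 5) − 0 = 0, and there is no ∂_3, so H_2 ≅ 0.

H_0 = Z,  H_1 = Z,  H_2 = 0.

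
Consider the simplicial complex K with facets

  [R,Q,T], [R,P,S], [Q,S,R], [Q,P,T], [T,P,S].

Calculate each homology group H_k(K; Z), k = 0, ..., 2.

H_0 ≅ Z,  H_1 ≅ Z,  H_2 = 0.

K has 5 vertices, 10 edges, 5 triangles.
rank ∂_0 = 0, rank ∂_1 = 4 ⇒ b_0 = 5 − 0 − 4 = 1; all invariant factors of ∂_1 are 1 so no torsion. So H_0 ≅ Z.
rank ∂_1 = 4, rank ∂_2 = 5 ⇒ b_1 = 10 − 4 − 5 = 1; all invariant factors of ∂_2 are 1 so no torsion. So H_1 ≅ Z.
rank ∂_2 = 5, rank ∂_3 = 0 ⇒ b_2 = 5 − 5 − 0 = 0. So H_2 ≅ 0.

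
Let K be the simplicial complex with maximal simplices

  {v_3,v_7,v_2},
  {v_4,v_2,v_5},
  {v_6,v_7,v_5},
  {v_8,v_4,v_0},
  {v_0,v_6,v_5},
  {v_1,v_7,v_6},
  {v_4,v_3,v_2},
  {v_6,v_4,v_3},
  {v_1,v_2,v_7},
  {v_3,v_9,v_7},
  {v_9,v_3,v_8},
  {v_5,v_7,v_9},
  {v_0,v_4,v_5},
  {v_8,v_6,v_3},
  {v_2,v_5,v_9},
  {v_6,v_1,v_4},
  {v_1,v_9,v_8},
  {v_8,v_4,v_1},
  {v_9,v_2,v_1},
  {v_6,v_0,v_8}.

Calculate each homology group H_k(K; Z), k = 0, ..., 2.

H_0 ≅ Z,  H_1 ≅ Z ⊕ Z/2Z,  H_2 = 0.

K has 10 vertices, 30 edges, 20 triangles.
rank ∂_0 = 0, rank ∂_1 = 9 ⇒ b_0 = 10 − 0 − 9 = 1; all invariant factors of ∂_1 are 1 so no torsion. So H_0 = Z.
rank ∂_1 = 9, rank ∂_2 = 20 ⇒ b_1 = 30 − 9 − 20 = 1; ∂_2 has invariant factor(s) [2] giving torsion. So H_1 = Z ⊕ Z/2Z.
rank ∂_2 = 20, rank ∂_3 = 0 ⇒ b_2 = 20 − 20 − 0 = 0. So H_2 = 0.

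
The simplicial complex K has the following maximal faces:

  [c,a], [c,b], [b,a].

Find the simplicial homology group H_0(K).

H_0 = Z.

Take the total order a < b < c on the vertex set. Then K (dimension 1) consists of the simplices:

  0-simplices (3): a, b, c
  1-simplices (3): ab, ac, bc

so the chain groups are C_0 ≅ Z^3, C_1 ≅ Z^3.

∂_1: C_1 → C_0 sends each edge [p,q] (with p < q) to q − p.
The 3×3 boundary matrix has rank 2 and Smith normal form diag(1,1).

Now H_k = ker ∂_k / im ∂_{k+1}, so:

  H_0: rank C_0 − rank ∂_1 = 3 − 2 = 1, and the invariant factors of ∂_1 are all 1, so H_0 ≅ Z.

(K is a triangulation of the circle S^1.)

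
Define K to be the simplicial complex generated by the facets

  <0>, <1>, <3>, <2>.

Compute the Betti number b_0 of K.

b_0 = 4.

Fix the vertex order 0 < 1 < 2 < 3 and write every simplex with vertices in increasing order. Then dim K = 0 and the simplices of K are:

  0-simplices (4): [0], [1], [2], [3]

so the chain groups are C_0 ≅ Z^4.

Now H_k = ker ∂_k / im ∂_{k+1}, so:

  H_0: rank C_0 − rank ∂_1 = 4 − 0 = 4, and there is no ∂_1, so H_0 ≅ Z^4.

Hence the Betti numbers are b_0 = 4.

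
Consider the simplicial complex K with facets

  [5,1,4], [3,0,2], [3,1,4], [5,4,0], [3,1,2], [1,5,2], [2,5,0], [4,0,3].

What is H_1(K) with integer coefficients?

We work with the vertex ordering 0 < 1 < 2 < 3 < 4 < 5. The simplices of K, each written with vertices in increasing order, are:

  0-simplices (6): [0], [1], [2], [3], [4], [5]
  1-simplices (12): [0,2], [0,3], [0,4], [0,5], [1,2], [1,3], [1,4], [1,5], [2,3], [2,5], [3,4], [4,5]
  2-simplices (8): [0,2,3], [0,2,5], [0,3,4], [0,4,5], [1,2,3], [1,2,5], [1,3,4], [1,4,5]

so the chain groups are C_0 ≅ Z^6, C_1 ≅ Z^12, C_2 ≅ Z^8.

Boundary ∂_1: C_1 → C_0 sends each edge [p,q] (with p < q) to q − p.
The 6×12 boundary matrix has rank 5 and Smith normal form diag(1,1,1,1,1).

∂_2: C_2 → C_1 acts by ∂[p,q,r] = [q,r] − [p,r] + [p,q]. For instance
  ∂[0,3,4] = [3,4] − [0,4] + [0,3],
  ∂[1,4,5] = [4,5] − [1,5] + [1,4].
The 12×8 boundary matrix has rank 7 and Smith normal form diag(1,1,1,1,1,1,1).

Computing H_k = (kernel of ∂_k) / (image of ∂_{k+1}):

  H_1: rank ker ∂_1 − rank ∂_2 = (12 − 5) − 7 = 0, and the invariant factors of ∂_2 are all 1, so H_1 = 0.

H_1 = 0.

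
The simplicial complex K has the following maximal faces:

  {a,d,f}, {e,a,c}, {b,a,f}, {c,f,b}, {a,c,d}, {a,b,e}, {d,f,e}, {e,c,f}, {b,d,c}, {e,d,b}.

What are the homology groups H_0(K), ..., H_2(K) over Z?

H_0 ≅ Z,  H_1 ≅ Z/2Z,  H_2 = 0.

We work with the vertex ordering a < b < c < d < e < f. The simplices of K, each written with vertices in increasing order, are:

  0-simplices (6): a, b, c, d, e, f
  1-simplices (15): ab, ac, ad, ae, af, bc, bd, be, bf, cd, ce, cf, de, df, ef
  2-simplices (10): abe, abf, acd, ace, adf, bcd, bcf, bde, cef, def

so the chain groups are C_0 ≅ Z^6, C_1 ≅ Z^15, C_2 ≅ Z^10.

Boundary ∂_1: C_1 → C_0 maps an edge to its endpoints' difference, ∂[p,q] = q − p. For instance
  ∂cf = f − c.
As a 6×15 matrix over Z this has rank 5, with invariant factors (1,1,1,1,1).

∂_2: C_2 → C_1 acts by ∂[p,q,r] = [q,r] − [p,r] + [p,q]. For instance
  ∂cef = ef − cf + ce,
  ∂bde = de − be + bd.
The 15×10 boundary matrix has rank 10 and Smith normal form diag(1,1,1,1,1,1,1,1,1,2).

Computing H_k = (kernel of ∂_k) / (image of ∂_{k+1}):

  H_0: rank C_0 − rank ∂_1 = 6 − 5 = 1, and the invariant factors of ∂_1 are all 1, so H_0 ≅ Z.
  H_1: rank ker ∂_1 − rank ∂_2 = (15 − 5) − 10 = 0, and ∂_2 has invariant factor 2 > 1, so H_1 ≅ Z/2Z.
  H_2: rank ker ∂_2 − rank ∂_3 = (10 − 10) − 0 = 0, and there is no ∂_3, so H_2 ≅ 0.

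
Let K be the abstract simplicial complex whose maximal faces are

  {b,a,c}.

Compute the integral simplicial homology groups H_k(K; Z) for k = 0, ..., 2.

H_0 ≅ Z,  H_1 = 0,  H_2 = 0.

Take the total order a < b < c on the vertex set. Then K (dimension 2) consists of the simplices:

  0-simplices (3): a, b, c
  1-simplices (3): ab, ac, bc
  2-simplices (1): abc

giving chain groups C_0 ≅ Z^3, C_1 ≅ Z^3, C_2 ≅ Z^1.

∂_1: C_1 → C_0 maps an edge to its endpoints' difference, ∂[p,q] = q − p.
As a 3×3 matrix over Z this has rank 2, with invariant factors (1,1).

Boundary ∂_2: C_2 → C_1 maps a triangle to the signed sum of its edges. For instance
  ∂abc = bc − ac + ab.
As a 3×1 matrix over Z this has rank 1, with invariant factors (1).

From H_k ≅ ker(∂_k) / im(∂_{k+1}) we obtain:

  H_0: rank C_0 − rank ∂_1 = 3 − 2 = 1, and the invariant factors of ∂_1 are all 1, so H_0 ≅ Z.
  H_1: rank ker ∂_1 − rank ∂_2 = (3 − 2) − 1 = 0, and the invariant factors of ∂_2 are all 1, so H_1 ≅ 0.
  H_2: rank ker ∂_2 − rank ∂_3 = (1 − 1) − 0 = 0, and there is no ∂_3, so H_2 ≅ 0.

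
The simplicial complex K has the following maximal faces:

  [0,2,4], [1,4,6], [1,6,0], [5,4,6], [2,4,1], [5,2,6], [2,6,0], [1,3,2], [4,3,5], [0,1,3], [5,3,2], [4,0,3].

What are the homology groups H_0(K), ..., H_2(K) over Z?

K has 7 vertices, 18 edges, 12 triangles.
rank ∂_0 = 0, rank ∂_1 = 6 ⇒ b_0 = 7 − 0 − 6 = 1; all invariant factors of ∂_1 are 1 so no torsion. So H_0 = Z.
rank ∂_1 = 6, rank ∂_2 = 12 ⇒ b_1 = 18 − 6 − 12 = 0; ∂_2 has invariant factor(s) [2] giving torsion. So H_1 = Z_2.
rank ∂_2 = 12, rank ∂_3 = 0 ⇒ b_2 = 12 − 12 − 0 = 0. So H_2 = 0.

H_0 ≅ Z,  H_1 ≅ Z_2,  H_2 = 0.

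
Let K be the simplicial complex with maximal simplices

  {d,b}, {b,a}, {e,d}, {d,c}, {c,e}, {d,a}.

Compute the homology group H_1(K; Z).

We work with the vertex ordering a < b < c < d < e. The simplices of K, each written with vertices in increasing order, are:

  0-simplices (5): a, b, c, d, e
  1-simplices (6): ab, ad, bd, cd, ce, de

giving chain groups C_0 ≅ Z^5, C_1 ≅ Z^6.

Boundary ∂_1: C_1 → C_0 sends each edge [p,q] (with p < q) to q − p.
As a 5×6 matrix over Z this has rank 4, with invariant factors (1,1,1,1).

Reading off H_k = ker ∂_k / im ∂_{k+1}:

  H_1: rank ker ∂_1 − rank ∂_2 = (6 − 4) − 0 = 2, and there is no ∂_2, so H_1 ≅ Z^2.

H_1 = Z^2.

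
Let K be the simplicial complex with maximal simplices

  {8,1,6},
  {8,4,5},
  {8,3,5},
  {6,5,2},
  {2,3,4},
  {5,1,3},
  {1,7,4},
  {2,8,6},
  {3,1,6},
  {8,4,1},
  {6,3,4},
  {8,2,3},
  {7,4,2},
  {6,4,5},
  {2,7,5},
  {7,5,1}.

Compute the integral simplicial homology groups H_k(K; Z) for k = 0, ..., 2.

K has 8 vertices, 24 edges, 16 triangles.
rank ∂_0 = 0, rank ∂_1 = 7 ⇒ b_0 = 8 − 0 − 7 = 1; all invariant factors of ∂_1 are 1 so no torsion. So H_0 = Z.
rank ∂_1 = 7, rank ∂_2 = 15 ⇒ b_1 = 24 − 7 − 15 = 2; all invariant factors of ∂_2 are 1 so no torsion. So H_1 = Z^2.
rank ∂_2 = 15, rank ∂_3 = 0 ⇒ b_2 = 16 − 15 − 0 = 1. So H_2 = Z.

H_0 ≅ Z,  H_1 ≅ Z^2,  H_2 ≅ Z.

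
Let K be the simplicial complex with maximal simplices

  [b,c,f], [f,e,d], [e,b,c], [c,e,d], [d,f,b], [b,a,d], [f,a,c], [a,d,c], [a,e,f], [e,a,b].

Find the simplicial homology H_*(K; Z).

H_0 ≅ Z,  H_1 ≅ Z/2Z,  H_2 = 0.

K has 6 vertices, 15 edges, 10 triangles.
rank ∂_0 = 0, rank ∂_1 = 5 ⇒ b_0 = 6 − 0 − 5 = 1; all invariant factors of ∂_1 are 1 so no torsion. So H_0 = Z.
rank ∂_1 = 5, rank ∂_2 = 10 ⇒ b_1 = 15 − 5 − 10 = 0; ∂_2 has invariant factor(s) [2] giving torsion. So H_1 = Z/2Z.
rank ∂_2 = 10, rank ∂_3 = 0 ⇒ b_2 = 10 − 10 − 0 = 0. So H_2 = 0.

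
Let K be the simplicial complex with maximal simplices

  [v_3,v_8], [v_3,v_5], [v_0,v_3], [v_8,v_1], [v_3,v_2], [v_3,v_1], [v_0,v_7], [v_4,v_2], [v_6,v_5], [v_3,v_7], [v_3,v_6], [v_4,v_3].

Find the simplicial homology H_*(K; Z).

H_0 ≅ Z,  H_1 ≅ Z^4.

We work with the vertex ordering v_0 < v_1 < v_2 < v_3 < v_4 < v_5 < v_6 < v_7 < v_8. The simplices of K, each written with vertices in increasing order, are:

  0-simplices (9): [v_0], [v_1], [v_2], [v_3], [v_4], [v_5], [v_6], [v_7], [v_8]
  1-simplices (12): [v_0,v_3], [v_0,v_7], [v_1,v_3], [v_1,v_8], [v_2,v_3], [v_2,v_4], [v_3,v_4], [v_3,v_5], [v_3,v_6], [v_3,v_7], [v_3,v_8], [v_5,v_6]

Hence C_0 ≅ Z^9, C_1 ≅ Z^12.

Boundary ∂_1: C_1 → C_0 maps an edge to its endpoints' difference, ∂[p,q] = q − p. For instance
  ∂[v_2,v_3] = [v_3] − [v_2].
The 9×12 boundary matrix has rank 8 and Smith normal form diag(1,1,1,1,1,1,1,1).

From H_k ≅ ker(∂_k) / im(∂_{k+1}) we obtain:

  H_0: rank C_0 − rank ∂_1 = 9 − 8 = 1, and the invariant factors of ∂_1 are all 1, so H_0 ≅ Z.
  H_1: rank ker ∂_1 − rank ∂_2 = (12 − 8) − 0 = 4, and there is no ∂_2, so H_1 ≅ Z^4.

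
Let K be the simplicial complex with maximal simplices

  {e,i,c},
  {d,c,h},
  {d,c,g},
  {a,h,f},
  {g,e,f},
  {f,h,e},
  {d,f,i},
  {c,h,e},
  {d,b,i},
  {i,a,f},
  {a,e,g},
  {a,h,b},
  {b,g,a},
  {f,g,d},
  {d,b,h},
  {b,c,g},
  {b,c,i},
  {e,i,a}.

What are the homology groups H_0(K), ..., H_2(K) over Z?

H_0 ≅ Z,  H_1 ≅ Z ⊕ Z/2Z,  H_2 = 0.

Fix the vertex order a < b < c < d < e < f < g < h < i and write every simplex with vertices in increasing order. Then dim K = 2 and the simplices of K are:

  0-simplices (9): a, b, c, d, e, f, g, h, i
  1-simplices (27): ab, ae, af, ag, ah, ai, bc, bd, bg, bh, bi, cd, ce, cg, ch, ci, df, dg, dh, di, ef, eg, eh, ei, fg, fh, fi
  2-simplices (18): abg, abh, aeg, aei, afh, afi, bcg, bci, bdh, bdi, cdg, cdh, ceh, cei, dfg, dfi, efg, efh

giving chain groups C_0 ≅ Z^9, C_1 ≅ Z^27, C_2 ≅ Z^18.

The boundary map ∂_1: C_1 → C_0 sends each edge [p,q] (with p < q) to q − p.
The 9×27 boundary matrix has rank 8 and Smith normal form diag(1,1,1,1,1,1,1,1).

The boundary map ∂_2: C_2 → C_1 sends each 2-simplex [p,q,r] to [q,r] − [p,r] + [p,q]. For instance
  ∂aei = ei − ai + ae,
  ∂dfi = fi − di + df.
The resulting 27×18 matrix has rank 18, and its Smith normal form has invariant factors (1,1,1,1,1,1,1,1,1,1,1,1,1,1,1,1,1,2).

From H_k ≅ ker(∂_k) / im(∂_{k+1}) we obtain:

  H_0: rank C_0 − rank ∂_1 = 9 − 8 = 1, and the invariant factors of ∂_1 are all 1, so H_0 = Z.
  H_1: rank ker ∂_1 − rank ∂_2 = (27 − 8) − 18 = 1, and ∂_2 has invariant factor 2 > 1, so H_1 = Z ⊕ Z/2Z.
  H_2: rank ker ∂_2 − rank ∂_3 = (18 − 18) − 0 = 0, and there is no ∂_3, so H_2 = 0.

As a check, the Euler characteristic is 9 − 27 + 18 = 0, which agrees with 1 − 1 + 0 = 0.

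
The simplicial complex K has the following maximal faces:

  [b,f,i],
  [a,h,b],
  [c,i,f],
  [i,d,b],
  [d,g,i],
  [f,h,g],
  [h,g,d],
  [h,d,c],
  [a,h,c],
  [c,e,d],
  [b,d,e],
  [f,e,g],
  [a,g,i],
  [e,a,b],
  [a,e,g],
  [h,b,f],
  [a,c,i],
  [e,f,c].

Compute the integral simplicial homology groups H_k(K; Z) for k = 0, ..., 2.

K has 9 vertices, 27 edges, 18 triangles.
rank ∂_0 = 0, rank ∂_1 = 8 ⇒ b_0 = 9 − 0 − 8 = 1; all invariant factors of ∂_1 are 1 so no torsion. So H_0 = Z.
rank ∂_1 = 8, rank ∂_2 = 17 ⇒ b_1 = 27 − 8 − 17 = 2; all invariant factors of ∂_2 are 1 so no torsion. So H_1 = Z^2.
rank ∂_2 = 17, rank ∂_3 = 0 ⇒ b_2 = 18 − 17 − 0 = 1. So H_2 = Z.

H_0 ≅ Z,  H_1 ≅ Z^2,  H_2 ≅ Z.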